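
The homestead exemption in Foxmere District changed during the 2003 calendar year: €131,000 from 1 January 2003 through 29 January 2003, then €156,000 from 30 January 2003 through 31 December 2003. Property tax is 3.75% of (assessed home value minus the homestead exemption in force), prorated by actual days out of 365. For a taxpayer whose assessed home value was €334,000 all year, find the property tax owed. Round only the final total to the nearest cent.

€6,749.49

1 January – 29 January 2003: 29 days, exemption €131,000 → (€334,000 − €131,000) × 3.75% × 29/365 = €604.8288
30 January – 31 December 2003: 336 days, exemption €156,000 → (€334,000 − €156,000) × 3.75% × 336/365 = €6,144.6575
Total = €6,749.4863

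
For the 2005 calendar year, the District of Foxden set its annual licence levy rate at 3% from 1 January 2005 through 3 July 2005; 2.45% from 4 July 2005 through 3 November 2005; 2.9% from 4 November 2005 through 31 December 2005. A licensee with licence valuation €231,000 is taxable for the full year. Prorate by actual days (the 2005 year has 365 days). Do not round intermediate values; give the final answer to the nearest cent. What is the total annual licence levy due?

€6,465.15

1 January – 3 July 2005: 184 days at 3% → €231,000 × 3% × 184/365 = €3,493.4795
4 July – 3 November 2005: 123 days at 2.45% → €231,000 × 2.45% × 123/365 = €1,907.1740
4 November – 31 December 2005: 58 days at 2.9% → €231,000 × 2.9% × 58/365 = €1,064.4986
Total = €6,465.1521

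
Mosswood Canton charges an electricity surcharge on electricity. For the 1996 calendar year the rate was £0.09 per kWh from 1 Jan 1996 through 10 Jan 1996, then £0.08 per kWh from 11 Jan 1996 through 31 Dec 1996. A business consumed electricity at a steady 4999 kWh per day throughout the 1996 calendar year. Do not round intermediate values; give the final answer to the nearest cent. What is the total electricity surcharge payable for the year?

1 Jan – 10 Jan 1996: 10 days × 4999 kWh/day = 49,990 kWh at £0.09/kWh → £4,499.10
11 Jan – 31 Dec 1996: 356 days × 4999 kWh/day = 1,779,644 kWh at £0.08/kWh → £142,371.52

£146,870.62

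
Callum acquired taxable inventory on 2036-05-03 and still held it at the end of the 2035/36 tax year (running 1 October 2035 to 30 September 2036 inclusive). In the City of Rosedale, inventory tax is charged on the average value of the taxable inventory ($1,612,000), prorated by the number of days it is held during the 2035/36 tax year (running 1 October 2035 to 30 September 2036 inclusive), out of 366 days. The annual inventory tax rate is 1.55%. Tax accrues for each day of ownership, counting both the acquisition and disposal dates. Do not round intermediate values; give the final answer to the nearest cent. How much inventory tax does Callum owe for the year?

Days held (2036-05-03 to 2036-09-30): 151 out of 366
Tax = $1,612,000 × 1.55% × 151/366 = $10,308.4317

$10,308.43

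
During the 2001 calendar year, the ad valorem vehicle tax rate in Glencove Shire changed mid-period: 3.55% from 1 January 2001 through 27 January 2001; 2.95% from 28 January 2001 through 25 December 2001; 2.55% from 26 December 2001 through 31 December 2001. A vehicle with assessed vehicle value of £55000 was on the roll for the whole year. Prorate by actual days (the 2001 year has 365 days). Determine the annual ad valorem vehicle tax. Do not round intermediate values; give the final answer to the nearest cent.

£1643.29

1 January – 27 January 2001: 27 days at 3.55% → £55000 × 3.55% × 27/365 = £144.4315
28 January – 25 December 2001: 332 days at 2.95% → £55000 × 2.95% × 332/365 = £1475.8082
26 December – 31 December 2001: 6 days at 2.55% → £55000 × 2.55% × 6/365 = £23.0548
Total = £1643.2945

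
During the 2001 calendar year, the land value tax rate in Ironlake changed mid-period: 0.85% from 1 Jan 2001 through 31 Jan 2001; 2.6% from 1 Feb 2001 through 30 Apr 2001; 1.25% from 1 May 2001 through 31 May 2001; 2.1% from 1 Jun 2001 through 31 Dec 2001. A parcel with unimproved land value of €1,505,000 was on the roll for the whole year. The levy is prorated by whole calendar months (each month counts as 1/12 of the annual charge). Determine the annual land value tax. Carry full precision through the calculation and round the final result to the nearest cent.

€30,852.50

1 Jan – 31 Jan 2001: 1 month at 0.85% → €1,505,000 × 0.85% × 1/12 = €1,066.0417
1 Feb – 30 Apr 2001: 3 months at 2.6% → €1,505,000 × 2.6% × 3/12 = €9,782.5000
1 May – 31 May 2001: 1 month at 1.25% → €1,505,000 × 1.25% × 1/12 = €1,567.7083
1 Jun – 31 Dec 2001: 7 months at 2.1% → €1,505,000 × 2.1% × 7/12 = €18,436.2500
Total = €30,852.5000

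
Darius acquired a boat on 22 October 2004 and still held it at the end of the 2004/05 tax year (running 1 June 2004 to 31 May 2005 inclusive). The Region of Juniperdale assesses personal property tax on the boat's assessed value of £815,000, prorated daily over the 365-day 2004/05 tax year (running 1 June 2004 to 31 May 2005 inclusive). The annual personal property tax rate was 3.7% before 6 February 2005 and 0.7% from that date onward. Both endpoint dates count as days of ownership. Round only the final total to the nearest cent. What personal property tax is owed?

£10,637.42

22 October 2004 – 5 February 2005: 107 days at 3.7% → £815,000 × 3.7% × 107/365 = £8,839.9589
6 February – 31 May 2005: 115 days at 0.7% → £815,000 × 0.7% × 115/365 = £1,797.4658
Total = £10,637.4247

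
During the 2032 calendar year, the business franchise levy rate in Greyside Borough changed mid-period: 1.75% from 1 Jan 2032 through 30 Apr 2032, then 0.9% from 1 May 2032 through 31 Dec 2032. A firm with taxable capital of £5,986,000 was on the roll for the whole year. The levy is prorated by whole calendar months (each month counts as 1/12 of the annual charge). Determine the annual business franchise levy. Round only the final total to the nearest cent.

£70,834.33

1 Jan – 30 Apr 2032: 4 months at 1.75% → £5,986,000 × 1.75% × 4/12 = £34,918.3333
1 May – 31 Dec 2032: 8 months at 0.9% → £5,986,000 × 0.9% × 8/12 = £35,916.0000
Total = £70,834.3333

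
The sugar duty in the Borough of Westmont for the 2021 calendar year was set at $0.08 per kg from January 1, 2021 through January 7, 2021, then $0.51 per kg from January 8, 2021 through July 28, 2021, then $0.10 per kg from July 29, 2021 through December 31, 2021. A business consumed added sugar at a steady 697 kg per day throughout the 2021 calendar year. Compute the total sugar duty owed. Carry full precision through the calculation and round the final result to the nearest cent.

January 1 – January 7, 2021: 7 days × 697 kg/day = 4,879 kg at $0.08/kg → $390.32
January 8 – July 28, 2021: 202 days × 697 kg/day = 140,794 kg at $0.51/kg → $71,804.94
July 29 – December 31, 2021: 156 days × 697 kg/day = 108,732 kg at $0.10/kg → $10,873.20

$83,068.46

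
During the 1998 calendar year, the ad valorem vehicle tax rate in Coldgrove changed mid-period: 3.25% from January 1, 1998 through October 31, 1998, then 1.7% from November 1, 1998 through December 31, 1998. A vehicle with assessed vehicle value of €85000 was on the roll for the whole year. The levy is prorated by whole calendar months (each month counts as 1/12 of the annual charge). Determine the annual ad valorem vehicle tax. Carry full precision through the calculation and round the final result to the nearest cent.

€2542.92

January 1 – October 31, 1998: 10 months at 3.25% → €85000 × 3.25% × 10/12 = €2302.0833
November 1 – December 31, 1998: 2 months at 1.7% → €85000 × 1.7% × 2/12 = €240.8333
Total = €2542.9167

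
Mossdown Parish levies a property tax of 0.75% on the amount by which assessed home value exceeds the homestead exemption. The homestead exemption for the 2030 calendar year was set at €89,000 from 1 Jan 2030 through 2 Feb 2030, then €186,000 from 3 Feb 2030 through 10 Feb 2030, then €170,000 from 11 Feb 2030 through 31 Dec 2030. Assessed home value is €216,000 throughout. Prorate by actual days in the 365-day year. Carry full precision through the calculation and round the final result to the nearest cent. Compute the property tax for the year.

€397.29

1 Jan – 2 Feb 2030: 33 days, exemption €89,000 → (€216,000 − €89,000) × 0.75% × 33/365 = €86.1164
3 Feb – 10 Feb 2030: 8 days, exemption €186,000 → (€216,000 − €186,000) × 0.75% × 8/365 = €4.9315
11 Feb – 31 Dec 2030: 324 days, exemption €170,000 → (€216,000 − €170,000) × 0.75% × 324/365 = €306.2466
Total = €397.2945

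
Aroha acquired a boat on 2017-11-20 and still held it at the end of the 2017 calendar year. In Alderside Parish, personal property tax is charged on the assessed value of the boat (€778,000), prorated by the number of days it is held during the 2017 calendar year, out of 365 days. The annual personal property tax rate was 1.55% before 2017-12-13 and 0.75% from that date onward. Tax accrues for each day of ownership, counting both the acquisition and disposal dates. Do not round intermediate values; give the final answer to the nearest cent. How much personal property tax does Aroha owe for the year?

2017-11-20 to 2017-12-12: 23 days at 1.55% → €778,000 × 1.55% × 23/365 = €759.8822
2017-12-13 to 2017-12-31: 19 days at 0.75% → €778,000 × 0.75% × 19/365 = €303.7397
Total = €1,063.6219

€1,063.62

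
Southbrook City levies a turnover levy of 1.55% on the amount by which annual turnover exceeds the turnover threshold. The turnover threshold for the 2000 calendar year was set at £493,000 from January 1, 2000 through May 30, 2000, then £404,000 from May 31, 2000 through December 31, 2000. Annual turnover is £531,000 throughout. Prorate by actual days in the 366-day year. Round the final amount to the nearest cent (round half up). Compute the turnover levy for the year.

£1,399.36

January 1 – May 30, 2000: 151 days, exemption £493,000 → (£531,000 − £493,000) × 1.55% × 151/366 = £243.0027
May 31 – December 31, 2000: 215 days, exemption £404,000 → (£531,000 − £404,000) × 1.55% × 215/366 = £1,156.3593
Total = £1,399.3620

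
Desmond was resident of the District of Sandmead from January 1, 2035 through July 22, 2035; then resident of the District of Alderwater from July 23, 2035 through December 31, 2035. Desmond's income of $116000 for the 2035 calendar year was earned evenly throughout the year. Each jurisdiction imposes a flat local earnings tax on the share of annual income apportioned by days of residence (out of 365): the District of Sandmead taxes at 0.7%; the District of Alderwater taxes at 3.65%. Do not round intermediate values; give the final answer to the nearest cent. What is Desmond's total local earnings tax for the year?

The District of Sandmead, January 1 – July 22, 2035: 203 days → $116000 × 0.7% × 203/365 = $451.6055
The District of Alderwater, July 23 – December 31, 2035: 162 days → $116000 × 3.65% × 162/365 = $1879.2000
Total = $2330.8055

$2330.81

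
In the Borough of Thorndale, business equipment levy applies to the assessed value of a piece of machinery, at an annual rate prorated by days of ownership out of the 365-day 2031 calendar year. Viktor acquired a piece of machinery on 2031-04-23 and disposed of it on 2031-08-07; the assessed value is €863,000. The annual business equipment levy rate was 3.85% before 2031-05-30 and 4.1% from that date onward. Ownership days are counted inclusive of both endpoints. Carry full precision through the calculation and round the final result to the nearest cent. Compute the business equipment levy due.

2031-04-23 to 2031-05-29: 37 days at 3.85% → €863,000 × 3.85% × 37/365 = €3,368.0644
2031-05-30 to 2031-08-07: 70 days at 4.1% → €863,000 × 4.1% × 70/365 = €6,785.7808
Total = €10,153.8452

€10,153.85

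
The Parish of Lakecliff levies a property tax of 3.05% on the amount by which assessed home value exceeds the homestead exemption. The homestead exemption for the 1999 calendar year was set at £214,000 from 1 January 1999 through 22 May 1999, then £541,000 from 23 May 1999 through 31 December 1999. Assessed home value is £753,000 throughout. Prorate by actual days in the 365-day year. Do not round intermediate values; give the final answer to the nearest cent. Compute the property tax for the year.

£10,346.10

1 January – 22 May 1999: 142 days, exemption £214,000 → (£753,000 − £214,000) × 3.05% × 142/365 = £6,395.6411
23 May – 31 December 1999: 223 days, exemption £541,000 → (£753,000 − £541,000) × 3.05% × 223/365 = £3,950.4603
Total = £10,346.1014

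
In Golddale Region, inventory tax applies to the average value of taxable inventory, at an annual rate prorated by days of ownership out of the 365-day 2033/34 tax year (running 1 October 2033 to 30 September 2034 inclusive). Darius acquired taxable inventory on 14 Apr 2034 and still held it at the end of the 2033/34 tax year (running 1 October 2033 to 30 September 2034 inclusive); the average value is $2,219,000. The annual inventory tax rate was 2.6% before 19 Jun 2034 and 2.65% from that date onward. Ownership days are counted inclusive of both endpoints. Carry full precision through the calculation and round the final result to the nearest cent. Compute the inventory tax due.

14 Apr – 18 Jun 2034: 66 days at 2.6% → $2,219,000 × 2.6% × 66/365 = $10,432.3397
19 Jun – 30 Sep 2034: 104 days at 2.65% → $2,219,000 × 2.65% × 104/365 = $16,754.9699
Total = $27,187.3096

$27,187.31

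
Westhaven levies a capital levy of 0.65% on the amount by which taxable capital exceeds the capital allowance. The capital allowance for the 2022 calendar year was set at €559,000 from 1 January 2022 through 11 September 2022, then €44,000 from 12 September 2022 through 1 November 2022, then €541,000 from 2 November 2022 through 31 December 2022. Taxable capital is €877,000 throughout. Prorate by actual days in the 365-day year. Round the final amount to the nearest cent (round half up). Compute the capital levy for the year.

€2,553.97

1 January – 11 September 2022: 254 days, exemption €559,000 → (€877,000 − €559,000) × 0.65% × 254/365 = €1,438.4055
12 September – 1 November 2022: 51 days, exemption €44,000 → (€877,000 − €44,000) × 0.65% × 51/365 = €756.5466
2 November – 31 December 2022: 60 days, exemption €541,000 → (€877,000 − €541,000) × 0.65% × 60/365 = €359.0137
Total = €2,553.9658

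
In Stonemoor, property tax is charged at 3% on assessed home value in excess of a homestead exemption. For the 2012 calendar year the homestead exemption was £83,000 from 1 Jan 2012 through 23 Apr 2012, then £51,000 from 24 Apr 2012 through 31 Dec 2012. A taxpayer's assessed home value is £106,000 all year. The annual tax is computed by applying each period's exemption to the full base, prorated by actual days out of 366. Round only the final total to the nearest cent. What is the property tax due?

£1,350.98

1 Jan – 23 Apr 2012: 114 days, exemption £83,000 → (£106,000 − £83,000) × 3% × 114/366 = £214.9180
24 Apr – 31 Dec 2012: 252 days, exemption £51,000 → (£106,000 − £51,000) × 3% × 252/366 = £1,136.0656
Total = £1,350.9836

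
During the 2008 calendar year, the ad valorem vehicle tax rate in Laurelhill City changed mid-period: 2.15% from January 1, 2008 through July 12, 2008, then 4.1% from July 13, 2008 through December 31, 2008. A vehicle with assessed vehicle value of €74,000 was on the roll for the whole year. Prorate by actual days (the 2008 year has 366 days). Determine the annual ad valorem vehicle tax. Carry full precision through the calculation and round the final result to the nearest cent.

January 1 – July 12, 2008: 194 days at 2.15% → €74,000 × 2.15% × 194/366 = €843.3169
July 13 – December 31, 2008: 172 days at 4.1% → €74,000 × 4.1% × 172/366 = €1,425.8142
Total = €2,269.1311

€2,269.13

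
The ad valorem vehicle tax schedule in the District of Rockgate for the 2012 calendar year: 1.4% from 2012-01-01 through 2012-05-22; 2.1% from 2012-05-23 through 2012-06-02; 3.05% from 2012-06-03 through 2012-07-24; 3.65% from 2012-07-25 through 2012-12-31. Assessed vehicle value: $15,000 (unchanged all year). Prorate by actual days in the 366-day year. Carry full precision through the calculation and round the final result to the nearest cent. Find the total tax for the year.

2012-01-01 to 2012-05-22: 143 days at 1.4% → $15,000 × 1.4% × 143/366 = $82.0492
2012-05-23 to 2012-06-02: 11 days at 2.1% → $15,000 × 2.1% × 11/366 = $9.4672
2012-06-03 to 2012-07-24: 52 days at 3.05% → $15,000 × 3.05% × 52/366 = $65.0000
2012-07-25 to 2012-12-31: 160 days at 3.65% → $15,000 × 3.65% × 160/366 = $239.3443
Total = $395.8607

$395.86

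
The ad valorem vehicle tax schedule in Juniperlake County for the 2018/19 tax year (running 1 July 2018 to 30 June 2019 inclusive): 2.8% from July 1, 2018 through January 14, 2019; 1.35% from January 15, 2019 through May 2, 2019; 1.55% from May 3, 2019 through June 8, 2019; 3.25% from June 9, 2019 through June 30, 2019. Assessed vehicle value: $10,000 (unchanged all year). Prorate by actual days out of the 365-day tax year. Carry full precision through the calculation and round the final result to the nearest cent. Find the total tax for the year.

July 1, 2018 – January 14, 2019: 198 days at 2.8% → $10,000 × 2.8% × 198/365 = $151.8904
January 15 – May 2, 2019: 108 days at 1.35% → $10,000 × 1.35% × 108/365 = $39.9452
May 3 – June 8, 2019: 37 days at 1.55% → $10,000 × 1.55% × 37/365 = $15.7123
June 9 – June 30, 2019: 22 days at 3.25% → $10,000 × 3.25% × 22/365 = $19.5890
Total = $227.1370

$227.14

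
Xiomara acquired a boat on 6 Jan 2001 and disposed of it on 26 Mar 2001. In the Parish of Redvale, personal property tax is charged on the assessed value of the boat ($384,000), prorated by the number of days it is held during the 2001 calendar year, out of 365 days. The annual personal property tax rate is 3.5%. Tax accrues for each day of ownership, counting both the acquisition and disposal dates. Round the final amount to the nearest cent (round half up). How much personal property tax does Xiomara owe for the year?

Days held (6 Jan – 26 Mar 2001): 80 out of 365
Tax = $384,000 × 3.5% × 80/365 = $2,945.7534

$2,945.75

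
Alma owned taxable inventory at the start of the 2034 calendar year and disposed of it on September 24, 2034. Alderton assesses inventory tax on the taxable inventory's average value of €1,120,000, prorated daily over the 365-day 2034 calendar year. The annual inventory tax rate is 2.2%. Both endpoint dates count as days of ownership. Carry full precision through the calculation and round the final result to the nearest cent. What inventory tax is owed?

€18,024.33

Days held (January 1 – September 24, 2034): 267 out of 365
Tax = €1,120,000 × 2.2% × 267/365 = €18,024.3288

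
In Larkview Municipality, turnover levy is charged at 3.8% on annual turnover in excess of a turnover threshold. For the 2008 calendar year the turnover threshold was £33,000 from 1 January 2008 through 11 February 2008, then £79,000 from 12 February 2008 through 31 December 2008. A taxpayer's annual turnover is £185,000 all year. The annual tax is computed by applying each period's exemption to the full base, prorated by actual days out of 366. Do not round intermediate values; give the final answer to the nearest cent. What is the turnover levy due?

1 January – 11 February 2008: 42 days, exemption £33,000 → (£185,000 − £33,000) × 3.8% × 42/366 = £662.8197
12 February – 31 December 2008: 324 days, exemption £79,000 → (£185,000 − £79,000) × 3.8% × 324/366 = £3,565.7705
Total = £4,228.5902

£4,228.59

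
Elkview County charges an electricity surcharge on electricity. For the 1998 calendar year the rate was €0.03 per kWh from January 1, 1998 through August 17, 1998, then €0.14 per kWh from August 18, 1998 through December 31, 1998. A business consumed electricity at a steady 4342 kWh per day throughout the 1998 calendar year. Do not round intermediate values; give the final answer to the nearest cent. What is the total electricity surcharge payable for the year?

January 1 – August 17, 1998: 229 days × 4342 kWh/day = 994,318 kWh at €0.03/kWh → €29,829.54
August 18 – December 31, 1998: 136 days × 4342 kWh/day = 590,512 kWh at €0.14/kWh → €82,671.68

€112,501.22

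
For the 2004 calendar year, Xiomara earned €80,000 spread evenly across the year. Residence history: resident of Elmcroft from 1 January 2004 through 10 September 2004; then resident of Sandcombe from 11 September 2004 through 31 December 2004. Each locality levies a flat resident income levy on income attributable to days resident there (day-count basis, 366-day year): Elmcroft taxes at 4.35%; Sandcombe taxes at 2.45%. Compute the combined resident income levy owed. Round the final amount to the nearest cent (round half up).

Elmcroft, 1 January – 10 September 2004: 254 days → €80,000 × 4.35% × 254/366 = €2,415.0820
Sandcombe, 11 September – 31 December 2004: 112 days → €80,000 × 2.45% × 112/366 = €599.7814
Total = €3,014.8634

€3,014.86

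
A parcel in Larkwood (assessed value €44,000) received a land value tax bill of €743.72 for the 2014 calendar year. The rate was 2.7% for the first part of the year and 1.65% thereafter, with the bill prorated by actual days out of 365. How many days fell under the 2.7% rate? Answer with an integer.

Let d = days at the first rate; then 365 − d days at the second rate.
€44,000 × [2.7%·d + 1.65%·(365−d)] / 365 = €743.72
Solving gives d = 14, so the new rate took effect on January 15, 2014.

14 days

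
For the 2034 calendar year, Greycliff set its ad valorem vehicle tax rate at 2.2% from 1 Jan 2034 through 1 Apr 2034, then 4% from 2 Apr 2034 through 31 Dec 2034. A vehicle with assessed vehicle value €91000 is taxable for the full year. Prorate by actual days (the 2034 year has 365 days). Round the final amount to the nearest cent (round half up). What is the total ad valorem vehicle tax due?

€3231.62

1 Jan – 1 Apr 2034: 91 days at 2.2% → €91000 × 2.2% × 91/365 = €499.1288
2 Apr – 31 Dec 2034: 274 days at 4% → €91000 × 4% × 274/365 = €2732.4932
Total = €3231.6219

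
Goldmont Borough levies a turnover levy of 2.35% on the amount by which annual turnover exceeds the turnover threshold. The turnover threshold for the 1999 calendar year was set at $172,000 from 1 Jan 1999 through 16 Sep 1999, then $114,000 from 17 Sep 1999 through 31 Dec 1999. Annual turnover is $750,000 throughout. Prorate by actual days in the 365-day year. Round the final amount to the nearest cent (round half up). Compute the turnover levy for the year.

$13,978.83

1 Jan – 16 Sep 1999: 259 days, exemption $172,000 → ($750,000 − $172,000) × 2.35% × 259/365 = $9,638.3479
17 Sep – 31 Dec 1999: 106 days, exemption $114,000 → ($750,000 − $114,000) × 2.35% × 106/365 = $4,340.4822
Total = $13,978.8301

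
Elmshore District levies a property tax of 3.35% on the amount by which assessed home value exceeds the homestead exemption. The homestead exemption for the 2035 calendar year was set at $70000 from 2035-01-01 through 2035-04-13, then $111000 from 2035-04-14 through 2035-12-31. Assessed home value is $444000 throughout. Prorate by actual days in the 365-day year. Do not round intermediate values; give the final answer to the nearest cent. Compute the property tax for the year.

$11543.09

2035-01-01 to 2035-04-13: 103 days, exemption $70000 → ($444000 − $70000) × 3.35% × 103/365 = $3535.5808
2035-04-14 to 2035-12-31: 262 days, exemption $111000 → ($444000 − $111000) × 3.35% × 262/365 = $8007.5096
Total = $11543.0904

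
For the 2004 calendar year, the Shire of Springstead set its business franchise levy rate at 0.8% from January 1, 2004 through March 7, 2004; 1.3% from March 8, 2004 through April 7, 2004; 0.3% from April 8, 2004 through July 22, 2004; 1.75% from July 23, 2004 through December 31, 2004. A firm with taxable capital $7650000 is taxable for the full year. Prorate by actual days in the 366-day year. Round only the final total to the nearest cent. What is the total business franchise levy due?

$85529.51

January 1 – March 7, 2004: 67 days at 0.8% → $7650000 × 0.8% × 67/366 = $11203.2787
March 8 – April 7, 2004: 31 days at 1.3% → $7650000 × 1.3% × 31/366 = $8423.3607
April 8 – July 22, 2004: 106 days at 0.3% → $7650000 × 0.3% × 106/366 = $6646.7213
July 23 – December 31, 2004: 162 days at 1.75% → $7650000 × 1.75% × 162/366 = $59256.1475
Total = $85529.5082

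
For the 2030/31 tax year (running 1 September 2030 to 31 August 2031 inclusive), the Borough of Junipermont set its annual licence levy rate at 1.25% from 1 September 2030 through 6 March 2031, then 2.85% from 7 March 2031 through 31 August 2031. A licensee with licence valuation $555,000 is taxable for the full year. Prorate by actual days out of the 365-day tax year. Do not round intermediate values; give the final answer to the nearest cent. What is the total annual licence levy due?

1 September 2030 – 6 March 2031: 187 days at 1.25% → $555,000 × 1.25% × 187/365 = $3,554.2808
7 March – 31 August 2031: 178 days at 2.85% → $555,000 × 2.85% × 178/365 = $7,713.7397
Total = $11,268.0205

$11,268.02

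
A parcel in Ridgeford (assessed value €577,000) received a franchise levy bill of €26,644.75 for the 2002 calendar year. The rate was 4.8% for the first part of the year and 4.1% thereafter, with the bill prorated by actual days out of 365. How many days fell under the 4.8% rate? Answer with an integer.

Let d = days at the first rate; then 365 − d days at the second rate.
€577,000 × [4.8%·d + 4.1%·(365−d)] / 365 = €26,644.75
Solving gives d = 270, so the new rate took effect on 28 September 2002.

270 days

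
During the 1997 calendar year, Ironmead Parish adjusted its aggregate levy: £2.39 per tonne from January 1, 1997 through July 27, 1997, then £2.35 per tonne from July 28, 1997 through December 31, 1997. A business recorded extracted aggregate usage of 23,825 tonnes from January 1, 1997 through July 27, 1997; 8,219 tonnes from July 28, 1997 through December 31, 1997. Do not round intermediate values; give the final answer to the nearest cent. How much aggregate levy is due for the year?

January 1 – July 27, 1997: 23,825 tonnes at £2.39/tonne → £56941.75
July 28 – December 31, 1997: 8,219 tonnes at £2.35/tonne → £19314.65

£76256.40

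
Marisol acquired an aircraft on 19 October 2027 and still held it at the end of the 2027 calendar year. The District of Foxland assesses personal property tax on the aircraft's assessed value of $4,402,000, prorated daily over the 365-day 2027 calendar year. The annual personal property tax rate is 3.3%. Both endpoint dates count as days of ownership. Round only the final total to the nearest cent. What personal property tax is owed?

Days held (19 October – 31 December 2027): 74 out of 365
Tax = $4,402,000 × 3.3% × 74/365 = $29,451.1890

$29,451.19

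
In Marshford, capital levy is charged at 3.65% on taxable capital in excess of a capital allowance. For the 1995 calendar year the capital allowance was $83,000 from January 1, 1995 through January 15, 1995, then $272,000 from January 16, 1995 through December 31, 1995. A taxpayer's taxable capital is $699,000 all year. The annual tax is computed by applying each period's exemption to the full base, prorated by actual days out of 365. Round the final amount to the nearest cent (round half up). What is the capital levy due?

January 1 – January 15, 1995: 15 days, exemption $83,000 → ($699,000 − $83,000) × 3.65% × 15/365 = $924.0000
January 16 – December 31, 1995: 350 days, exemption $272,000 → ($699,000 − $272,000) × 3.65% × 350/365 = $14,945.0000
Total = $15,869.0000

$15,869.00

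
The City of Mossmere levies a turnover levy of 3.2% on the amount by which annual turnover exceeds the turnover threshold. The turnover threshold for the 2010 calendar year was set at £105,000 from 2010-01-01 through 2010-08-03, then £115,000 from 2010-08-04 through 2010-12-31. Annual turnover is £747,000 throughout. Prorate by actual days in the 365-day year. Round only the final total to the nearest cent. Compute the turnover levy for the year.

2010-01-01 to 2010-08-03: 215 days, exemption £105,000 → (£747,000 − £105,000) × 3.2% × 215/365 = £12,101.2603
2010-08-04 to 2010-12-31: 150 days, exemption £115,000 → (£747,000 − £115,000) × 3.2% × 150/365 = £8,311.2329
Total = £20,412.4932

£20,412.49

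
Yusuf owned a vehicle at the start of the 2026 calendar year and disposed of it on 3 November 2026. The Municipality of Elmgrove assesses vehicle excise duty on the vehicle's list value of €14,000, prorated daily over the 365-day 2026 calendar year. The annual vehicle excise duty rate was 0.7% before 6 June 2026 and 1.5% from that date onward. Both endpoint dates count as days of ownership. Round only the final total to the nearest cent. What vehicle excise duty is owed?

1 January – 5 June 2026: 156 days at 0.7% → €14,000 × 0.7% × 156/365 = €41.8849
6 June – 3 November 2026: 151 days at 1.5% → €14,000 × 1.5% × 151/365 = €86.8767
Total = €128.7616

€128.76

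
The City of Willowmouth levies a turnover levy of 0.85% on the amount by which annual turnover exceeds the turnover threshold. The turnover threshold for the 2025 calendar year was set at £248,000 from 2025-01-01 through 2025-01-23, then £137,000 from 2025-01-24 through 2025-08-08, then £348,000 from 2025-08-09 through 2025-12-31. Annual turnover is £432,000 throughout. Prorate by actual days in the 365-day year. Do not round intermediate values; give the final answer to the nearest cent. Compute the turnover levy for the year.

2025-01-01 to 2025-01-23: 23 days, exemption £248,000 → (£432,000 − £248,000) × 0.85% × 23/365 = £98.5534
2025-01-24 to 2025-08-08: 197 days, exemption £137,000 → (£432,000 − £137,000) × 0.85% × 197/365 = £1,353.3630
2025-08-09 to 2025-12-31: 145 days, exemption £348,000 → (£432,000 − £348,000) × 0.85% × 145/365 = £283.6438
Total = £1,735.5603

£1,735.56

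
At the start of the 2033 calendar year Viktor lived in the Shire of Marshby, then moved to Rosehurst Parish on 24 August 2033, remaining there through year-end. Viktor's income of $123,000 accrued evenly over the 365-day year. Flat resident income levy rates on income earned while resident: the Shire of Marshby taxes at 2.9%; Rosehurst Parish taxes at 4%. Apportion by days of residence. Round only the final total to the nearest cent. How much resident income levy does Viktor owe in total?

The Shire of Marshby, 1 January – 23 August 2033: 235 days → $123,000 × 2.9% × 235/365 = $2,296.5616
Rosehurst Parish, 24 August – 31 December 2033: 130 days → $123,000 × 4% × 130/365 = $1,752.3288
Total = $4,048.8904

$4,048.89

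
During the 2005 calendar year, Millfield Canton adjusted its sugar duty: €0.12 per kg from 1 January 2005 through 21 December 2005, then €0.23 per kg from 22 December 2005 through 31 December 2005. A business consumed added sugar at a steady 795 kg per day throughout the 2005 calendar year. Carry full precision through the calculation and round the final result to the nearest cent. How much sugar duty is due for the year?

1 January – 21 December 2005: 355 days × 795 kg/day = 282,225 kg at €0.12/kg → €33,867.00
22 December – 31 December 2005: 10 days × 795 kg/day = 7,950 kg at €0.23/kg → €1,828.50

€35,695.50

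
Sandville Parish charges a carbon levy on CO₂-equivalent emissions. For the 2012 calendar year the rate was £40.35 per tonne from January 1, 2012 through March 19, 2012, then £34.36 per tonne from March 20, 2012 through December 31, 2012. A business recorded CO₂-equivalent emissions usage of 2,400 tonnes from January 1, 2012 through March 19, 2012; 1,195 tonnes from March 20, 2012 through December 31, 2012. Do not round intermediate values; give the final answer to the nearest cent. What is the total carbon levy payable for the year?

£137,900.20

January 1 – March 19, 2012: 2,400 tonnes at £40.35/tonne → £96,840.00
March 20 – December 31, 2012: 1,195 tonnes at £34.36/tonne → £41,060.20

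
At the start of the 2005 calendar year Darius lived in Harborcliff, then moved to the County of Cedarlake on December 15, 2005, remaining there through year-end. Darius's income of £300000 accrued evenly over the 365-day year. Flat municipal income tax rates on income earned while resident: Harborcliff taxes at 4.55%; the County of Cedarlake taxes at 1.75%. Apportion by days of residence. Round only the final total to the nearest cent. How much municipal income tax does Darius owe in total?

Harborcliff, January 1 – December 14, 2005: 348 days → £300000 × 4.55% × 348/365 = £13014.2466
The County of Cedarlake, December 15 – December 31, 2005: 17 days → £300000 × 1.75% × 17/365 = £244.5205
Total = £13258.7671

£13258.77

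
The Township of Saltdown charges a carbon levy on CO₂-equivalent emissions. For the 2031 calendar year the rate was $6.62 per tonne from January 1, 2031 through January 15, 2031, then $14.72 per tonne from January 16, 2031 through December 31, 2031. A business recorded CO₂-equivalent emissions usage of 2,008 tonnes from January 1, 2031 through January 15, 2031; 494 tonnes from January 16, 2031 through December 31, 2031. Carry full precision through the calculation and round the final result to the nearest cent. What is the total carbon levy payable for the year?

$20,564.64

January 1 – January 15, 2031: 2,008 tonnes at $6.62/tonne → $13,292.96
January 16 – December 31, 2031: 494 tonnes at $14.72/tonne → $7,271.68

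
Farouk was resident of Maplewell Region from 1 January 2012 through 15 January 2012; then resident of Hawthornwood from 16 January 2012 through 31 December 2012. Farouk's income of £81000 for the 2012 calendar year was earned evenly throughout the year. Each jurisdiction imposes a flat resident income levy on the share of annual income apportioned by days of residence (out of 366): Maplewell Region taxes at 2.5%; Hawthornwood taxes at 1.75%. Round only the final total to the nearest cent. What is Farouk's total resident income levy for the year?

Maplewell Region, 1 January – 15 January 2012: 15 days → £81000 × 2.5% × 15/366 = £82.9918
Hawthornwood, 16 January – 31 December 2012: 351 days → £81000 × 1.75% × 351/366 = £1359.4057
Total = £1442.3975

£1442.40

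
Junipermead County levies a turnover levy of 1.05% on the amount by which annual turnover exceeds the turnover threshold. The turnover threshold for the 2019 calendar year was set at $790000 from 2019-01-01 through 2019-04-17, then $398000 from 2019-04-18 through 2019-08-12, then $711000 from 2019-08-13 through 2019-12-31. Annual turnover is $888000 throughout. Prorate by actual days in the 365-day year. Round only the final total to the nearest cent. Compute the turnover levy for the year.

$2668.81

2019-01-01 to 2019-04-17: 107 days, exemption $790000 → ($888000 − $790000) × 1.05% × 107/365 = $301.6521
2019-04-18 to 2019-08-12: 117 days, exemption $398000 → ($888000 − $398000) × 1.05% × 117/365 = $1649.2192
2019-08-13 to 2019-12-31: 141 days, exemption $711000 → ($888000 − $711000) × 1.05% × 141/365 = $717.9411
Total = $2668.8123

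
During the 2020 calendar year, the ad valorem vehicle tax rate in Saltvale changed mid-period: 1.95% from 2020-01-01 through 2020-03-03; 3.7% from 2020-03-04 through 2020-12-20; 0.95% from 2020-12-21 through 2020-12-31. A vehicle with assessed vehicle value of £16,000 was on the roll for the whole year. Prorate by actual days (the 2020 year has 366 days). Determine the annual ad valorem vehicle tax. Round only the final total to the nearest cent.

2020-01-01 to 2020-03-03: 63 days at 1.95% → £16,000 × 1.95% × 63/366 = £53.7049
2020-03-04 to 2020-12-20: 292 days at 3.7% → £16,000 × 3.7% × 292/366 = £472.3060
2020-12-21 to 2020-12-31: 11 days at 0.95% → £16,000 × 0.95% × 11/366 = £4.5683
Total = £530.5792

£530.58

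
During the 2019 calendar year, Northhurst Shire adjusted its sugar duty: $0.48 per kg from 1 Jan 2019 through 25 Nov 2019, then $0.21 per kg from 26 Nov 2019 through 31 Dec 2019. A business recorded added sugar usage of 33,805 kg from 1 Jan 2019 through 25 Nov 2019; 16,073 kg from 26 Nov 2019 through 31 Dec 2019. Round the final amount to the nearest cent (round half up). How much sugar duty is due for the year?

1 Jan – 25 Nov 2019: 33,805 kg at $0.48/kg → $16,226.40
26 Nov – 31 Dec 2019: 16,073 kg at $0.21/kg → $3,375.33

$19,601.73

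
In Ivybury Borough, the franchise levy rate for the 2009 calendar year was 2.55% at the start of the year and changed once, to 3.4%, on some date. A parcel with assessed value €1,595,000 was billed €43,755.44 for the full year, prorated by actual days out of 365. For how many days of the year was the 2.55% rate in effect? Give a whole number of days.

282 days

Let d = days at the first rate; then 365 − d days at the second rate.
€1,595,000 × [2.55%·d + 3.4%·(365−d)] / 365 = €43,755.44
Solving gives d = 282, so the new rate took effect on 10 Oct 2009.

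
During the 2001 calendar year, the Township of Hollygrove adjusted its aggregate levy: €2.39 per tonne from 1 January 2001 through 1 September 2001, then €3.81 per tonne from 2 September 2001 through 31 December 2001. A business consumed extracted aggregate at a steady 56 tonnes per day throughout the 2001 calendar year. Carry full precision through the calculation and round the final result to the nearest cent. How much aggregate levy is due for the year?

1 January – 1 September 2001: 244 days × 56 tonnes/day = 13,664 tonnes at €2.39/tonne → €32,656.96
2 September – 31 December 2001: 121 days × 56 tonnes/day = 6,776 tonnes at €3.81/tonne → €25,816.56

€58,473.52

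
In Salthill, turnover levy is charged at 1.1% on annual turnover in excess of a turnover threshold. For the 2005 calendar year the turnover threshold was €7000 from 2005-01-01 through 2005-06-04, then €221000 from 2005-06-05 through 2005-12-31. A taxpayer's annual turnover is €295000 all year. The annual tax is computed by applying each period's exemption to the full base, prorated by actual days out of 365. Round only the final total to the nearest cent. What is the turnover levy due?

€1813.64

2005-01-01 to 2005-06-04: 155 days, exemption €7000 → (€295000 − €7000) × 1.1% × 155/365 = €1345.3151
2005-06-05 to 2005-12-31: 210 days, exemption €221000 → (€295000 − €221000) × 1.1% × 210/365 = €468.3288
Total = €1813.6438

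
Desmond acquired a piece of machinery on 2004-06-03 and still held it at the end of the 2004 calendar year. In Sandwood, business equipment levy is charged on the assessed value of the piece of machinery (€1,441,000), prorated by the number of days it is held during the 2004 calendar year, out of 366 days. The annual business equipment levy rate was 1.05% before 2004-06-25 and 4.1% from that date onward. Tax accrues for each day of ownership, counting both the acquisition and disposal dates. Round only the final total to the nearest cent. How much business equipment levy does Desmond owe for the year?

2004-06-03 to 2004-06-24: 22 days at 1.05% → €1,441,000 × 1.05% × 22/366 = €909.4836
2004-06-25 to 2004-12-31: 190 days at 4.1% → €1,441,000 × 4.1% × 190/366 = €30,670.4645
Total = €31,579.9481

€31,579.95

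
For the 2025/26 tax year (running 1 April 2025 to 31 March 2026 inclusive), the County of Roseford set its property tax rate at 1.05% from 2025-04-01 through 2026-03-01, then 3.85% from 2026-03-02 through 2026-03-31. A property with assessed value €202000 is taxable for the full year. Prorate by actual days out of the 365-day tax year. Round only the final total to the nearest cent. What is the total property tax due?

2025-04-01 to 2026-03-01: 335 days at 1.05% → €202000 × 1.05% × 335/365 = €1946.6712
2026-03-02 to 2026-03-31: 30 days at 3.85% → €202000 × 3.85% × 30/365 = €639.2055
Total = €2585.8767

€2585.88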